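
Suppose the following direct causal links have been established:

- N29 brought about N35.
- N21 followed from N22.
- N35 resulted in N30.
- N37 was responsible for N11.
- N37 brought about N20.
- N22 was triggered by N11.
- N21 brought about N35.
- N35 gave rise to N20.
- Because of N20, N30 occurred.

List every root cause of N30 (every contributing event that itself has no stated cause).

N29, N37

Tracing upstream from N30: N30 ← N20 ← N37.
A separate upstream branch: N30 ← N35 ← N29.
Each of those chain origins has no stated cause.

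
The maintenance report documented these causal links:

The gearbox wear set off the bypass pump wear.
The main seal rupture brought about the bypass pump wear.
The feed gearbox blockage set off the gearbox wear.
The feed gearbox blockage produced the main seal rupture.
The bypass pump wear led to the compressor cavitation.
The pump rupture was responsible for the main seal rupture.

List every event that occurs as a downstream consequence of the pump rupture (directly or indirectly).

the bypass pump wear, the compressor cavitation, the main seal rupture

Direct effects: the main seal rupture.
2 steps out: the bypass pump wear.
3 steps out: the compressor cavitation.
Not reachable from it: the feed gearbox blockage, the gearbox wear.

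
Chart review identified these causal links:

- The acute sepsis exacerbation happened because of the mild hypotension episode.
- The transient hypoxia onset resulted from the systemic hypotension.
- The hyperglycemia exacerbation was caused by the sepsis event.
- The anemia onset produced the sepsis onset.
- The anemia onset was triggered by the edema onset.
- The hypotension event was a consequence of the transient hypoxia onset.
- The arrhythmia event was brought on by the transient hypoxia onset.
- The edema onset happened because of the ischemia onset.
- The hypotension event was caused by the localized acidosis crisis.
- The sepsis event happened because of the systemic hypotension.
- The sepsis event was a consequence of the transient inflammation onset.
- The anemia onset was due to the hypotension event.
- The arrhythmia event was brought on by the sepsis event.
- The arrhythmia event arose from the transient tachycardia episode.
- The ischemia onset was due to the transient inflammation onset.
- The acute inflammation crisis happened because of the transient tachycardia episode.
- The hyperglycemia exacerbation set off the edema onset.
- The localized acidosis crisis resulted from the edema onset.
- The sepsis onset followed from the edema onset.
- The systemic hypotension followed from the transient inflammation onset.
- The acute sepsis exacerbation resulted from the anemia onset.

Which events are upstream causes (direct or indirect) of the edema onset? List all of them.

the hyperglycemia exacerbation, the ischemia onset, the sepsis event, the systemic hypotension, the transient inflammation onset

Immediate causes of the edema onset: the ischemia onset, the hyperglycemia exacerbation.
Further upstream: the transient inflammation onset, the systemic hypotension, the sepsis event.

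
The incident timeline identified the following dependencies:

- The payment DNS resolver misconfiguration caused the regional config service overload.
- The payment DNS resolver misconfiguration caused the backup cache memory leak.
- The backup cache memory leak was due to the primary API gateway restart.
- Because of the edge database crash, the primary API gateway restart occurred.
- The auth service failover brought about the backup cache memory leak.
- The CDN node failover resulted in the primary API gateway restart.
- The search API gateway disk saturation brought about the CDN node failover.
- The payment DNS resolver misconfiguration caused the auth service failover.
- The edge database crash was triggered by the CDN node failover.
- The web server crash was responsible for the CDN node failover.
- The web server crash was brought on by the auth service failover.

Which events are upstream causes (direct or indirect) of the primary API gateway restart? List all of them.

the CDN node failover, the auth service failover, the edge database crash, the payment DNS resolver misconfiguration, the search API gateway disk saturation, the web server crash

Immediate causes of the primary API gateway restart: the CDN node failover, the edge database crash.
Further upstream: the payment DNS resolver misconfiguration, the search API gateway disk saturation, the auth service failover, the web server crash.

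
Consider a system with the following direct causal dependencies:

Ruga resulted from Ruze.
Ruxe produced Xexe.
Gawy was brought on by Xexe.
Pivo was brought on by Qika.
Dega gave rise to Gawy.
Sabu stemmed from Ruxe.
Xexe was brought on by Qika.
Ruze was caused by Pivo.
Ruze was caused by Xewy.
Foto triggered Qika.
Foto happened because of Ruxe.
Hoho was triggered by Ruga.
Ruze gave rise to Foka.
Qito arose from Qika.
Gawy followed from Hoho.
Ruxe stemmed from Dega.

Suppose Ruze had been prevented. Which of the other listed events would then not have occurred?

Foka, Hoho, Ruga

Downstream of Ruze: Foka, Ruga, Hoho, Gawy.
Of those, still caused via another path: Gawy.
The remainder have no surviving cause.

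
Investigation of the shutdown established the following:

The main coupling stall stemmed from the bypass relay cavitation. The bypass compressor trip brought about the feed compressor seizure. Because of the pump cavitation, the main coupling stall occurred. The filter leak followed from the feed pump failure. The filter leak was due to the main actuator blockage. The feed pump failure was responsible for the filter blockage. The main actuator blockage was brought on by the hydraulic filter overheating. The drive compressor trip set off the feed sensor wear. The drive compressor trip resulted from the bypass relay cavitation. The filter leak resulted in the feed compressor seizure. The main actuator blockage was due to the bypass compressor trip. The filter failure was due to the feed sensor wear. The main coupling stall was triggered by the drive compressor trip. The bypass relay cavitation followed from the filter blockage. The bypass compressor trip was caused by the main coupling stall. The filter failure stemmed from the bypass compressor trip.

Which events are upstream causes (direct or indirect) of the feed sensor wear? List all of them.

the bypass relay cavitation, the drive compressor trip, the feed pump failure, the filter blockage

Immediate cause of the feed sensor wear: the drive compressor trip.
Further upstream: the feed pump failure, the filter blockage, the bypass relay cavitation.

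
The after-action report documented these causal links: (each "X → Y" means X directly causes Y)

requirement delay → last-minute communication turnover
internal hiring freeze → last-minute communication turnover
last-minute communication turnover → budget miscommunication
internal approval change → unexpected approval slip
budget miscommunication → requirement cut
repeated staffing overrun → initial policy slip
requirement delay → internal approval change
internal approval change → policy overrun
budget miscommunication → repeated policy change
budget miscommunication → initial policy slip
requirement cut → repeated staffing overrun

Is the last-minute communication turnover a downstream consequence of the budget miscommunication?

The budget miscommunication leads to the requirement cut, the repeated policy change, the repeated staffing overrun, the initial policy slip; the last-minute communication turnover is not among them.

No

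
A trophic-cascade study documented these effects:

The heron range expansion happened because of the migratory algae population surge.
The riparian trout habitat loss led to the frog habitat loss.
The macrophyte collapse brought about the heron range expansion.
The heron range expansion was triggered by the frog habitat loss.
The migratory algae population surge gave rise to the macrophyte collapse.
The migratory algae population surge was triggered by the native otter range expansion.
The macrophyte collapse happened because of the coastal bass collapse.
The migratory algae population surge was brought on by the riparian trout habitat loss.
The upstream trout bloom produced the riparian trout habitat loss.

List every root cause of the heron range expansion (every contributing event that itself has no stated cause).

Tracing upstream from the heron range expansion: the heron range expansion ← the migratory algae population surge ← the native otter range expansion.
A separate upstream branch: the heron range expansion ← the migratory algae population surge ← the riparian trout habitat loss ← the upstream trout bloom.
A separate upstream branch: the heron range expansion ← the macrophyte collapse ← the coastal bass collapse.
Each of those chain origins has no stated cause.

the coastal bass collapse, the native otter range expansion, the upstream trout bloom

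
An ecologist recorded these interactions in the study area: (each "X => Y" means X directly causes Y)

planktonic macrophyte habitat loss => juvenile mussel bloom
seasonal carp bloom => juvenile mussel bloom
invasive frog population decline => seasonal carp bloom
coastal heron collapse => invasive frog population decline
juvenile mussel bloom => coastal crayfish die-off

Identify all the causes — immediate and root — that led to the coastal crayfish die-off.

the coastal heron collapse, the invasive frog population decline, the juvenile mussel bloom, the planktonic macrophyte habitat loss, the seasonal carp bloom

Immediate cause of the coastal crayfish die-off: the juvenile mussel bloom.
Further upstream: the coastal heron collapse, the invasive frog population decline, the seasonal carp bloom, the planktonic macrophyte habitat loss.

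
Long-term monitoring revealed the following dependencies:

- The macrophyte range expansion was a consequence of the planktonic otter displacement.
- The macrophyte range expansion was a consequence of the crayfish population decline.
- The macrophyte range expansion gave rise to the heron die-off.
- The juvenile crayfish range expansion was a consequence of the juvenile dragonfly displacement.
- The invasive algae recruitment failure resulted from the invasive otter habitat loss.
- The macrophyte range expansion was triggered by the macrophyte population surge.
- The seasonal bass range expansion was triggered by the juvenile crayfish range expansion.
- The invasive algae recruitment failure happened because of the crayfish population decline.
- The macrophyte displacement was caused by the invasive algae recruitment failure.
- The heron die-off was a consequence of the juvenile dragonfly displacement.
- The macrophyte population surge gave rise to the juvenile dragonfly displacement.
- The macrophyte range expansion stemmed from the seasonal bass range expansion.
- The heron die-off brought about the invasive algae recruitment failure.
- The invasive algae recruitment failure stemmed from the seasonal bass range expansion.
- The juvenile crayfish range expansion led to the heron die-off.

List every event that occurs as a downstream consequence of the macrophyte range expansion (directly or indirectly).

the heron die-off, the invasive algae recruitment failure, the macrophyte displacement

Direct effects: the heron die-off.
2 steps out: the invasive algae recruitment failure.
3 steps out: the macrophyte displacement.
Not reachable from it: the macrophyte population surge, the planktonic otter displacement, the crayfish population decline, the juvenile dragonfly displacement, the juvenile crayfish range expansion, the seasonal bass range expansion, the invasive otter habitat loss.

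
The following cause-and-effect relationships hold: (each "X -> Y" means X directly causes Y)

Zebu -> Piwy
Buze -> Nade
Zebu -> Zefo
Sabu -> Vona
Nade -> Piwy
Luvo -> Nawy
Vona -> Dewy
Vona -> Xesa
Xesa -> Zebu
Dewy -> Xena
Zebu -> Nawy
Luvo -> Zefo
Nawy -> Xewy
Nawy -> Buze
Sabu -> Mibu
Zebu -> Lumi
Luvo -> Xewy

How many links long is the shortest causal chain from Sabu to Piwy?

4

Shortest chain: Sabu → Vona → Xesa → Zebu → Piwy.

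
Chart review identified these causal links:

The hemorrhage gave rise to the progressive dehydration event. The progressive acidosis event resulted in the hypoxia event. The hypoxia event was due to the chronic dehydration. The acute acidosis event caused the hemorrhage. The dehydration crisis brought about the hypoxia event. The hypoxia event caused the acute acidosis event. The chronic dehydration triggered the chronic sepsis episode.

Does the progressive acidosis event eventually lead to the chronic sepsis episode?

No

The progressive acidosis event leads to the hypoxia event, the acute acidosis event, the hemorrhage, the progressive dehydration event; the chronic sepsis episode is not among them.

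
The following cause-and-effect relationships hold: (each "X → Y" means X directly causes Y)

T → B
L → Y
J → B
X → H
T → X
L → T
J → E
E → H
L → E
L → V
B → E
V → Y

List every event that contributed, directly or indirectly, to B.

J, L, T

Immediate causes of B: J, T.
Further upstream: L.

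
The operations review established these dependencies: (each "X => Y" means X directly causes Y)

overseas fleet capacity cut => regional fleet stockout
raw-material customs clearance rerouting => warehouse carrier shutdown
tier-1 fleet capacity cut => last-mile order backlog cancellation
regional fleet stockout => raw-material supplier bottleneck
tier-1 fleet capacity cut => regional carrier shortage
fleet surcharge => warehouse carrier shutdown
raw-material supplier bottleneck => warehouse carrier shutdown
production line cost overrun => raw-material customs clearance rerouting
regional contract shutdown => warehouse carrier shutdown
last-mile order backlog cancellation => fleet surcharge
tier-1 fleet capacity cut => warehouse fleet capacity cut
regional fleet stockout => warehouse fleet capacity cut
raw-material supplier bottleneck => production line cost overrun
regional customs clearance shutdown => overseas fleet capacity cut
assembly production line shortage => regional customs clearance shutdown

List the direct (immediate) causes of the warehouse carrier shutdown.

Upstream contributors include the assembly production line shortage, the tier-1 fleet capacity cut, the last-mile order backlog cancellation, the regional customs clearance shutdown, the overseas fleet capacity cut, the regional fleet stockout, the production line cost overrun, but only the fleet surcharge, the raw-material customs clearance rerouting, the raw-material supplier bottleneck, the regional contract shutdown feed directly into the warehouse carrier shutdown.

the fleet surcharge, the raw-material customs clearance rerouting, the raw-material supplier bottleneck, the regional contract shutdown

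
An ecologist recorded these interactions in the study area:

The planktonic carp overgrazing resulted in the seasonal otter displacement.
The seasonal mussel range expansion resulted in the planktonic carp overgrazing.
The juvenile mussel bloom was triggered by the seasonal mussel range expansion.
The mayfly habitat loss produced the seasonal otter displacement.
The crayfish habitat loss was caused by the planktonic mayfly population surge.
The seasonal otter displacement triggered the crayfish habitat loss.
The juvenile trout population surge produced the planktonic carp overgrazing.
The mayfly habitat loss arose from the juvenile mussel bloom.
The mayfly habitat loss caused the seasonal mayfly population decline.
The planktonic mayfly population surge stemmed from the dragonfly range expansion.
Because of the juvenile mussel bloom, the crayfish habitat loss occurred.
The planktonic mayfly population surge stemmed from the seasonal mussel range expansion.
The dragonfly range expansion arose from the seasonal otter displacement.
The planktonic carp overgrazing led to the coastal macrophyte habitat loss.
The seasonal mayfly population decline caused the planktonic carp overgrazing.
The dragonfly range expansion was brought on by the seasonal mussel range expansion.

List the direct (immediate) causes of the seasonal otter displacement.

the mayfly habitat loss, the planktonic carp overgrazing

Upstream contributors include the seasonal mussel range expansion, the juvenile mussel bloom, the seasonal mayfly population decline, the juvenile trout population surge, but only the mayfly habitat loss, the planktonic carp overgrazing feed directly into the seasonal otter displacement.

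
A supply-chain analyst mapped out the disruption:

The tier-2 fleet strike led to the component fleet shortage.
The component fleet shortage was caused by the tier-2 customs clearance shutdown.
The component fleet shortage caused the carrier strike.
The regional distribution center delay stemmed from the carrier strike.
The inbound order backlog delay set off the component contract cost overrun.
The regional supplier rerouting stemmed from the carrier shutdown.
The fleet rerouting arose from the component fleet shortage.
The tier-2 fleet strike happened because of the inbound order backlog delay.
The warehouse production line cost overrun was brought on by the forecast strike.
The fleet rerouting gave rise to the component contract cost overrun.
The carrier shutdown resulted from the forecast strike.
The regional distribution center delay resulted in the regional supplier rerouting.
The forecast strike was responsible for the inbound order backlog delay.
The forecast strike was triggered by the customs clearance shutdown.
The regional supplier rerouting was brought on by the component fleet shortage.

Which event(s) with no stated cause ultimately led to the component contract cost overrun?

the customs clearance shutdown, the tier-2 customs clearance shutdown

Tracing upstream from the component contract cost overrun: the component contract cost overrun ← the inbound order backlog delay ← the forecast strike ← the customs clearance shutdown.
A separate upstream branch: the component contract cost overrun ← the fleet rerouting ← the component fleet shortage ← the tier-2 customs clearance shutdown.
Each of those chain origins has no stated cause.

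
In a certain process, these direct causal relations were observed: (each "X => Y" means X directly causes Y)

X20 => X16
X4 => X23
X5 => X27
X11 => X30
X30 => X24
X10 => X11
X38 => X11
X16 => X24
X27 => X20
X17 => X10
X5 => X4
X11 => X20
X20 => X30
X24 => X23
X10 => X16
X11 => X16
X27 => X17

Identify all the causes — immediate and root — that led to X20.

X10, X11, X17, X27, X38, X5

Immediate causes of X20: X27, X11.
Further upstream: X5, X38, X17, X10.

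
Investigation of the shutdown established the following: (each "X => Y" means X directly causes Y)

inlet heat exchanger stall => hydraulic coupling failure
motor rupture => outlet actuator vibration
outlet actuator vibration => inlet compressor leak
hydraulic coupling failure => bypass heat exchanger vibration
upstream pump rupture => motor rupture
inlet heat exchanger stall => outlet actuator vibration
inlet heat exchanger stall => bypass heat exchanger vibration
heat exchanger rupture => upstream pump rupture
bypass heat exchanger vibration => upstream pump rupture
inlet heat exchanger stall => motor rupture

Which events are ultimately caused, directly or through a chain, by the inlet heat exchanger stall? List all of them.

the bypass heat exchanger vibration, the hydraulic coupling failure, the inlet compressor leak, the motor rupture, the outlet actuator vibration, the upstream pump rupture

Direct effects: the hydraulic coupling failure, the bypass heat exchanger vibration, the motor rupture, the outlet actuator vibration.
2 steps out: the upstream pump rupture, the inlet compressor leak.
Not reachable from it: the heat exchanger rupture.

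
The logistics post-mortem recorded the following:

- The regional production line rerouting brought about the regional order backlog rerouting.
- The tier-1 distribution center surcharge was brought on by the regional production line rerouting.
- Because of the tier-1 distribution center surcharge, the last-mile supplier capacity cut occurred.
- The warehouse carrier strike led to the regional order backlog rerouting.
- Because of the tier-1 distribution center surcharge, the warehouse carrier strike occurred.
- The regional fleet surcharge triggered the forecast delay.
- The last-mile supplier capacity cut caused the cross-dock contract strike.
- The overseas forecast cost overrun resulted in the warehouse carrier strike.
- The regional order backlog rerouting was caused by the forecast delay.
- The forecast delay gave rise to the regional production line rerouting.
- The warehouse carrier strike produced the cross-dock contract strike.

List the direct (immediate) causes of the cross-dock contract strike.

Upstream contributors include the regional fleet surcharge, the forecast delay, the regional production line rerouting, the tier-1 distribution center surcharge, the overseas forecast cost overrun, but only the last-mile supplier capacity cut, the warehouse carrier strike feed directly into the cross-dock contract strike.

the last-mile supplier capacity cut, the warehouse carrier strike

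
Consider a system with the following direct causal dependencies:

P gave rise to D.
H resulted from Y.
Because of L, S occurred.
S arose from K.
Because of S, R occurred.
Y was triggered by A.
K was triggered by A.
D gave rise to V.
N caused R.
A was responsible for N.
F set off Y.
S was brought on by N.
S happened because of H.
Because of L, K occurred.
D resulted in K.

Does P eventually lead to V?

There is a causal chain: P → D → V.

Yes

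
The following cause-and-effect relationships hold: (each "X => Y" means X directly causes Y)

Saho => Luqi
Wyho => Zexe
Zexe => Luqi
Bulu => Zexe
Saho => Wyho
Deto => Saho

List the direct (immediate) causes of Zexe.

Bulu, Wyho

Upstream contributors include Deto, Saho, but only Bulu, Wyho feed directly into Zexe.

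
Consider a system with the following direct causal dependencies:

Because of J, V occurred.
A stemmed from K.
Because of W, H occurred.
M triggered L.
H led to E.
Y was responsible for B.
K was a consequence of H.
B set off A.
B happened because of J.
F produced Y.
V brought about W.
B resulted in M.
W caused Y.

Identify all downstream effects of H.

Direct effects: K, E.
2 steps out: A.
Not reachable from it: J, V, W, Y, B, M, L, F.

A, E, K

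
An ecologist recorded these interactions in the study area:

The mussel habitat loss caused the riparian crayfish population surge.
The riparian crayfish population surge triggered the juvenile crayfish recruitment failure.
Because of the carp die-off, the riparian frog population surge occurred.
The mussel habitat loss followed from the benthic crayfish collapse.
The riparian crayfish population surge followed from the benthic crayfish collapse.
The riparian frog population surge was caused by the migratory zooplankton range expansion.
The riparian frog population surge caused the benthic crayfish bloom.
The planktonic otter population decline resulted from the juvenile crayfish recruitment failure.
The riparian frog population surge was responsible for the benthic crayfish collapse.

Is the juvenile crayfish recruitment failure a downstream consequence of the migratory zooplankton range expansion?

Yes

There is a causal chain: the migratory zooplankton range expansion → the riparian frog population surge → the benthic crayfish collapse → the riparian crayfish population surge → the juvenile crayfish recruitment failure.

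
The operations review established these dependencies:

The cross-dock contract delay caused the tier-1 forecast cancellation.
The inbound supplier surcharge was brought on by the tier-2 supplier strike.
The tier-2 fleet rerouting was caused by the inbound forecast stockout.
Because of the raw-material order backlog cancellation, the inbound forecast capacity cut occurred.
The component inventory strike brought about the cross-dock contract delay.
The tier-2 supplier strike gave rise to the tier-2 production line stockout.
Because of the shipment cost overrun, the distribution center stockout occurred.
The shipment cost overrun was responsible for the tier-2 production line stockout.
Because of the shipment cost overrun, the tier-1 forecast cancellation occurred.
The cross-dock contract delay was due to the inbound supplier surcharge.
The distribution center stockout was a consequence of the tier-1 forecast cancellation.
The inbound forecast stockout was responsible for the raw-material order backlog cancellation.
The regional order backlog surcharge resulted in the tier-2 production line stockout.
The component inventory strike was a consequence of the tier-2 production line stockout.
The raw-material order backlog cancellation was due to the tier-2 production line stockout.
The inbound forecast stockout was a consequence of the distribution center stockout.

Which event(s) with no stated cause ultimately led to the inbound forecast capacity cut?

the regional order backlog surcharge, the shipment cost overrun, the tier-2 supplier strike

Tracing upstream from the inbound forecast capacity cut: the inbound forecast capacity cut ← the raw-material order backlog cancellation ← the tier-2 production line stockout ← the tier-2 supplier strike.
A separate upstream branch: the inbound forecast capacity cut ← the raw-material order backlog cancellation ← the tier-2 production line stockout ← the shipment cost overrun.
A separate upstream branch: the inbound forecast capacity cut ← the raw-material order backlog cancellation ← the tier-2 production line stockout ← the regional order backlog surcharge.
Each of those chain origins has no stated cause.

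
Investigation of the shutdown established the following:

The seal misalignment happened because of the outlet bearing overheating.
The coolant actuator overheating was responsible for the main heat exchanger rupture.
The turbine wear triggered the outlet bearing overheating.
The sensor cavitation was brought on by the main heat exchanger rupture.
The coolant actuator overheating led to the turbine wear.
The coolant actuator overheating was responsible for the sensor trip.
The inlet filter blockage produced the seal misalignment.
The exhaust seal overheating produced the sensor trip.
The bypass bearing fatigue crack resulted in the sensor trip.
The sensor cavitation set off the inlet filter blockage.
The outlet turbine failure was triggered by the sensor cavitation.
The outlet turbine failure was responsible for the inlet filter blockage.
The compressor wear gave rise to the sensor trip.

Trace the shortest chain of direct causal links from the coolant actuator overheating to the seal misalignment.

the coolant actuator overheating → the turbine wear → the outlet bearing overheating → the seal misalignment

the coolant actuator overheating → the turbine wear
the turbine wear → the outlet bearing overheating
the outlet bearing overheating → the seal misalignment
Length: 3 steps.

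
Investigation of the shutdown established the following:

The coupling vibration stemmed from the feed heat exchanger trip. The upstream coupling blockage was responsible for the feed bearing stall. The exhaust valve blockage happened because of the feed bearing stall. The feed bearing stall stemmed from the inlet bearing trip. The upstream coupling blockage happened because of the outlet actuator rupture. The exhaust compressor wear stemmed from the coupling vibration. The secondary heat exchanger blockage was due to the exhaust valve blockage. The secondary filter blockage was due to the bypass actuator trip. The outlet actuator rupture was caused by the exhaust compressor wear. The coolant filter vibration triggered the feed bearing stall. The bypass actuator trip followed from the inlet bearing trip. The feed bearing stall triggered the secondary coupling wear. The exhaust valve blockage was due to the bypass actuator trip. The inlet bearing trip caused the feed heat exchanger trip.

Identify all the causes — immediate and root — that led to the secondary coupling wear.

the coolant filter vibration, the coupling vibration, the exhaust compressor wear, the feed bearing stall, the feed heat exchanger trip, the inlet bearing trip, the outlet actuator rupture, the upstream coupling blockage

Immediate cause of the secondary coupling wear: the feed bearing stall.
Further upstream: the inlet bearing trip, the feed heat exchanger trip, the coupling vibration, the exhaust compressor wear, the coolant filter vibration, the outlet actuator rupture, the upstream coupling blockage.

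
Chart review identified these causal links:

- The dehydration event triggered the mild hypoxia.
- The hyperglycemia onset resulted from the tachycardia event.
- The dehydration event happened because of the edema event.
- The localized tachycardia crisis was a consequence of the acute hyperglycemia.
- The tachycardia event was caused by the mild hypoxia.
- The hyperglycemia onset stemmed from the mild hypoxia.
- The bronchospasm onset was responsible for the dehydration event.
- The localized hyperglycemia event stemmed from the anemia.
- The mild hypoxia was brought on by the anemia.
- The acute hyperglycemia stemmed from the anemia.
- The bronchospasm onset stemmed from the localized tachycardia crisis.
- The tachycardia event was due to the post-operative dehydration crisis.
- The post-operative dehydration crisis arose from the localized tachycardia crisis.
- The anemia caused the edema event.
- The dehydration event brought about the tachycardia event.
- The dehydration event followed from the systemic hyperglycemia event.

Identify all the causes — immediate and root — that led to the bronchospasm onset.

Immediate cause of the bronchospasm onset: the localized tachycardia crisis.
Further upstream: the anemia, the acute hyperglycemia.

the acute hyperglycemia, the anemia, the localized tachycardia crisis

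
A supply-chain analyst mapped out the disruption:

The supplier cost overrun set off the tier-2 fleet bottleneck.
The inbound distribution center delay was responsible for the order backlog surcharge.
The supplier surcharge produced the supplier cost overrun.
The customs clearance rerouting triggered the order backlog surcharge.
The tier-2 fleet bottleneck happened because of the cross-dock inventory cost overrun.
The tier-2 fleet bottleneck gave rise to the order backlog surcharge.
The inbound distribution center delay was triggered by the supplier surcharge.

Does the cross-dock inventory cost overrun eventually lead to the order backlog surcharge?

There is a causal chain: the cross-dock inventory cost overrun → the tier-2 fleet bottleneck → the order backlog surcharge.

Yes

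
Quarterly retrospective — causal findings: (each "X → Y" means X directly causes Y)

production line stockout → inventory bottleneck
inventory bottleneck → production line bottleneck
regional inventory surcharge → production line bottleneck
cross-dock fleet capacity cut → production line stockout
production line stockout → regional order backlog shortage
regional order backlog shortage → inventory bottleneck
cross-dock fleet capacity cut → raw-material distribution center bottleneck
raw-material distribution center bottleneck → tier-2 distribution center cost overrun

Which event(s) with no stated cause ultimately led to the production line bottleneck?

Tracing upstream from the production line bottleneck: the production line bottleneck ← the inventory bottleneck ← the production line stockout ← the cross-dock fleet capacity cut.
A separate upstream branch: the production line bottleneck ← the regional inventory surcharge.
Each of those chain origins has no stated cause.

the cross-dock fleet capacity cut, the regional inventory surcharge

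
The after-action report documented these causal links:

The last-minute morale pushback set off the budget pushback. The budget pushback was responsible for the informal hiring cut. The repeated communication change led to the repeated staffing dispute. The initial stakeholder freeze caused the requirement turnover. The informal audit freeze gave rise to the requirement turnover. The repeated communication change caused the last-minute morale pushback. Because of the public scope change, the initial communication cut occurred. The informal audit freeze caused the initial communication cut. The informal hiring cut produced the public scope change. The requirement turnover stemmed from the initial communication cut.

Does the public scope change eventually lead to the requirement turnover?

There is a causal chain: the public scope change → the initial communication cut → the requirement turnover.

Yes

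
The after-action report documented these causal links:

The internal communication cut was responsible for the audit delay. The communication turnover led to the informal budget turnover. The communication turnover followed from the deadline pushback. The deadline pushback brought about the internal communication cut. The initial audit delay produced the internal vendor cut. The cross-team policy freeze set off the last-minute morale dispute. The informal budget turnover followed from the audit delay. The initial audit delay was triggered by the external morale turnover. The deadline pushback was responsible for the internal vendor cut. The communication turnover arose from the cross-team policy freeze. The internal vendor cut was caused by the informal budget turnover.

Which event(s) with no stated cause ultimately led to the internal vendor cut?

Tracing upstream from the internal vendor cut: the internal vendor cut ← the deadline pushback.
A separate upstream branch: the internal vendor cut ← the informal budget turnover ← the communication turnover ← the cross-team policy freeze.
A separate upstream branch: the internal vendor cut ← the initial audit delay ← the external morale turnover.
Each of those chain origins has no stated cause.

the cross-team policy freeze, the deadline pushback, the external morale turnover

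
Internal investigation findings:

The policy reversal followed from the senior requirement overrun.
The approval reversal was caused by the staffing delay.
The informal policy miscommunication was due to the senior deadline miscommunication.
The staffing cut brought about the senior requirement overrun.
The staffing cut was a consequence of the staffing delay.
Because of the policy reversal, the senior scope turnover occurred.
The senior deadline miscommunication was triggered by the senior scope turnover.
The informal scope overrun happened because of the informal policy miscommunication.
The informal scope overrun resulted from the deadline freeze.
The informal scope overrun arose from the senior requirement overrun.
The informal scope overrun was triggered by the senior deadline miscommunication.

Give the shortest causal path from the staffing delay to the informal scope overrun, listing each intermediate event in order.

the staffing delay → the staffing cut → the senior requirement overrun → the informal scope overrun

the staffing delay → the staffing cut
the staffing cut → the senior requirement overrun
the senior requirement overrun → the informal scope overrun
Length: 3 steps.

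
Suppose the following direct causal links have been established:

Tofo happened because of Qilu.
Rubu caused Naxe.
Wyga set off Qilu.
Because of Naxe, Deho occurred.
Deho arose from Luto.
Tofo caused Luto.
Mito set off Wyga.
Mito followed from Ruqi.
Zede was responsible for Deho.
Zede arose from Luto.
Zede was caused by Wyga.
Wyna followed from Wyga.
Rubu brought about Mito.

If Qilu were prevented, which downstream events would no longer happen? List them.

Downstream of Qilu: Tofo, Luto, Zede, Deho.
Of those, still caused via another path: Zede, Deho.
The remainder have no surviving cause.

Luto, Tofo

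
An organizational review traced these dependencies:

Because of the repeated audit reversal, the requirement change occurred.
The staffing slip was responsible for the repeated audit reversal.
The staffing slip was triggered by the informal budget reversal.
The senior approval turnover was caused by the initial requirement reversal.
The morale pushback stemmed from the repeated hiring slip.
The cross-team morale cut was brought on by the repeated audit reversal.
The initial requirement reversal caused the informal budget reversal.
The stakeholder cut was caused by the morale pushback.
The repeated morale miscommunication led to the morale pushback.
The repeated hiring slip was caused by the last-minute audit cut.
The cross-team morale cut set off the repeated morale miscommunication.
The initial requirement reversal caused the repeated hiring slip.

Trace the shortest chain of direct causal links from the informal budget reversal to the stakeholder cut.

the informal budget reversal → the staffing slip → the repeated audit reversal → the cross-team morale cut → the repeated morale miscommunication → the morale pushback → the stakeholder cut

the informal budget reversal → the staffing slip
the staffing slip → the repeated audit reversal
the repeated audit reversal → the cross-team morale cut
the cross-team morale cut → the repeated morale miscommunication
the repeated morale miscommunication → the morale pushback
the morale pushback → the stakeholder cut
Length: 6 steps.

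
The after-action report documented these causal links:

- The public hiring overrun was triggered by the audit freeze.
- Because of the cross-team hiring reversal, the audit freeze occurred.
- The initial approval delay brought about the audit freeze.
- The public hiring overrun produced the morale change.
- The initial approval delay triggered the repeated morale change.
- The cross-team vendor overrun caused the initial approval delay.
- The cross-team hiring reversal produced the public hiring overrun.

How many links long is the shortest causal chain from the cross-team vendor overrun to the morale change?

4

Shortest chain: the cross-team vendor overrun → the initial approval delay → the audit freeze → the public hiring overrun → the morale change.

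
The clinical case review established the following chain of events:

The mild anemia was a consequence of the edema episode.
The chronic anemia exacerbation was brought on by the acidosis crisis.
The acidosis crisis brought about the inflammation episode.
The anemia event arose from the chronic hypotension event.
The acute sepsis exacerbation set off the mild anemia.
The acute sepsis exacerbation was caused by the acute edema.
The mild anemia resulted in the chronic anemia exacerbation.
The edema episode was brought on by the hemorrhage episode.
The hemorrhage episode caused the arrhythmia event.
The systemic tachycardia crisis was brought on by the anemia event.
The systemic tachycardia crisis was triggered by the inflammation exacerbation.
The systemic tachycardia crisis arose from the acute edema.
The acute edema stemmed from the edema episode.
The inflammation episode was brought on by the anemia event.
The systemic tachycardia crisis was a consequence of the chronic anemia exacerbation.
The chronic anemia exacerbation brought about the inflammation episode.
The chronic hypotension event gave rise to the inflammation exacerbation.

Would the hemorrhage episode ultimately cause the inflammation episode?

There is a causal chain: the hemorrhage episode → the edema episode → the mild anemia → the chronic anemia exacerbation → the inflammation episode.

Yes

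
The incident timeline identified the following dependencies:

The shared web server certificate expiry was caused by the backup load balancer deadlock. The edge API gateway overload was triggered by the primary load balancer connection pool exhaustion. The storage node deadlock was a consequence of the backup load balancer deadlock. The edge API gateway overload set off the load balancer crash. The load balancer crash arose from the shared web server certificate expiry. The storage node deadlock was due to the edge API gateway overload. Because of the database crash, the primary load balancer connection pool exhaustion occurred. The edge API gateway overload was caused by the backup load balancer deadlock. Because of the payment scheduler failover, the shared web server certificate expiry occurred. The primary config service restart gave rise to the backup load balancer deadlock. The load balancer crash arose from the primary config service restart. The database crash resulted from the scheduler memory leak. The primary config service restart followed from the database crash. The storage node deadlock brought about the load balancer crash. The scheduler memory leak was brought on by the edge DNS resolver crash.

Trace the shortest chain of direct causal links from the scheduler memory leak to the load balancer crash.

the scheduler memory leak → the database crash
the database crash → the primary config service restart
the primary config service restart → the load balancer crash
Length: 3 steps.

the scheduler memory leak → the database crash → the primary config service restart → the load balancer crash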